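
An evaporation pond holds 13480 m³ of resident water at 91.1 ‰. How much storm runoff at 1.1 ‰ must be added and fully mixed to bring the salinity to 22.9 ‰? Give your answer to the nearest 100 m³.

Salt balance: 13,480×91.1 + V×1.1 = (13,480+V)×22.9
1,228,028 + 1.1V = 308,692 + 22.9V
919,336 = 21.8V
V = 42,171.38 m³

42200 m³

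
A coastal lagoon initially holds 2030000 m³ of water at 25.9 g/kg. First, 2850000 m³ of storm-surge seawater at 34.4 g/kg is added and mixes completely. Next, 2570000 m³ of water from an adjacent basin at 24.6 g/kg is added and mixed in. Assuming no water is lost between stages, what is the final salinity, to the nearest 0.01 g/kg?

Weighted by volume,
Initial salt = 2,030,000×25.9 = 52,577,000
After stage 1: salt = 52,577,000 + 2,850,000×34.4 = 150,617,000; volume = 4,880,000 m³; S = 30.864 g/kg
After stage 2: salt = 150,617,000 + 2,570,000×24.6 = 213,839,000; volume = 7,450,000 m³
S = 213,839,000 / 7,450,000 = 28.7032 g/kg

28.70 g/kg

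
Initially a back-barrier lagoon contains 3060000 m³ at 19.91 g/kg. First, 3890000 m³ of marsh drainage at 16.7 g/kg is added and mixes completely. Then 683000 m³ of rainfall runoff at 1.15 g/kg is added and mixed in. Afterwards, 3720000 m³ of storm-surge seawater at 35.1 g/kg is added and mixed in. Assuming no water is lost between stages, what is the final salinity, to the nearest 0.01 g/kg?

By conservation of dissolved salt,
Initial salt = 3,060,000×19.91 = 60,924,600
After stage 1: salt = 60,924,600 + 3,890,000×16.7 = 125,887,600; volume = 6,950,000 m³; S = 18.113 g/kg
After stage 2: salt = 125,887,600 + 683,000×1.15 = 126,673,050; volume = 7,633,000 m³; S = 16.595 g/kg
After stage 3: salt = 126,673,050 + 3,720,000×35.1 = 257,245,050; volume = 11,353,000 m³
S = 257,245,050 / 11,353,000 = 22.6588 g/kg

22.66 g/kg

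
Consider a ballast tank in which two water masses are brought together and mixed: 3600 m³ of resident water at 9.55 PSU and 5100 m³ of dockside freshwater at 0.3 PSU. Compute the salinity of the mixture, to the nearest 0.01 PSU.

4.13 PSU

By conservation of dissolved salt,
salt = 3,600×9.55 + 5,100×0.3 = 34,380 + 1,530 = 35,910
volume = 3,600 + 5,100 = 8,700 m³
S = 35,910 / 8,700 = 4.1276 PSU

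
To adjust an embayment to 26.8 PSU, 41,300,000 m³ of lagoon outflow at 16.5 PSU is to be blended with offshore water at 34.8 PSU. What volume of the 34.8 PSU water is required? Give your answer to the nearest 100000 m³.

Salt balance: 41,300,000×16.5 + V×34.8 = (41,300,000+V)×26.8
681,450,000 + 34.8V = 1,106,840,000 + 26.8V
425,390,000 = 8V
V = 53,173,750 m³

53200000 m³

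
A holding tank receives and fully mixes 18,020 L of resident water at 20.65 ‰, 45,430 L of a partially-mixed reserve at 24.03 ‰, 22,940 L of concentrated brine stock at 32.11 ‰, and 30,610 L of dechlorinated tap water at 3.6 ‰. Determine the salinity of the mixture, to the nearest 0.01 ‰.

Mass of salt is conserved:
salt = 18,020×20.65 + 45,430×24.03 + 22,940×32.11 + 30,610×3.6 = 372,113 + 1,091,682.9 + 736,603.4 + 110,196 = 2,310,595.3
volume = 18,020 + 45,430 + 22,940 + 30,610 = 117,000 L
S = 2,310,595.3 / 117,000 = 19.7487 ‰

19.75 ‰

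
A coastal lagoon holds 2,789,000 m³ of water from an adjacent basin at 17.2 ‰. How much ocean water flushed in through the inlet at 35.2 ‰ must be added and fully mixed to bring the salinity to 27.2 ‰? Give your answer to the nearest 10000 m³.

3490000 m³

Salt balance: 2,789,000×17.2 + V×35.2 = (2,789,000+V)×27.2
47,970,800 + 35.2V = 75,860,800 + 27.2V
27,890,000 = 8V
V = 3,486,250 m³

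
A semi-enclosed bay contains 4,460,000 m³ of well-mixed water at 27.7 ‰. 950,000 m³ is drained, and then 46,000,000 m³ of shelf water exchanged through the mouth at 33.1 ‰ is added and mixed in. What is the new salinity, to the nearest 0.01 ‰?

Remaining after removal: 3,510,000 m³ at 27.7 ‰ (salt = 97,227,000)
After addition: salt = 97,227,000 + 46,000,000×33.1 = 1,619,827,000; volume = 49,510,000 m³
S = 1,619,827,000 / 49,510,000 = 32.7172 ‰

32.72 ‰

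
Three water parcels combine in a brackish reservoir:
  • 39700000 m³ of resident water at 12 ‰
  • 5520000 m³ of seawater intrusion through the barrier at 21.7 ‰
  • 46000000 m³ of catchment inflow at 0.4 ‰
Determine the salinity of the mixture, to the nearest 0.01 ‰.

6.74 ‰

Mass of salt is conserved:
salt = 39,700,000×12 + 5,520,000×21.7 + 46,000,000×0.4 = 476,400,000 + 119,784,000 + 18,400,000 = 614,584,000
volume = 39,700,000 + 5,520,000 + 46,000,000 = 91,220,000 m³
S = 614,584,000 / 91,220,000 = 6.7374 ‰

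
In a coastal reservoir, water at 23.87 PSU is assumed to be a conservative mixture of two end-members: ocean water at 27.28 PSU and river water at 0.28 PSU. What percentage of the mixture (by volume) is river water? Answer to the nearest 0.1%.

Let f be the freshwater fraction. Salt balance per unit volume:
f×0.28 + (1−f)×27.28 = 23.87
f = (27.28 − 23.87) / (27.28 − 0.28) = 3.41/27 = 0.1263

12.6%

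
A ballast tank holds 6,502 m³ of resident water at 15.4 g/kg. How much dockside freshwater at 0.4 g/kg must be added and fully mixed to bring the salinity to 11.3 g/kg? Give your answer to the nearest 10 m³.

2450 m³

Salt balance: 6,502×15.4 + V×0.4 = (6,502+V)×11.3
100,130.8 + 0.4V = 73,472.6 + 11.3V
26,658.2 = 10.9V
V = 2,445.71 m³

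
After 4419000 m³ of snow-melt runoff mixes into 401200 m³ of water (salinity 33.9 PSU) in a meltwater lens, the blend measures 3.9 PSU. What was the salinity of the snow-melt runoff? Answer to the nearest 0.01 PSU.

Salt balance: 401,200×33.9 + 4,419,000×S = 4,820,200×3.9
13,600,680 + 4,419,000·S = 18,798,780
S = (18,798,780 − 13,600,680) / 4,419,000 = 1.1763 PSU

1.18 PSU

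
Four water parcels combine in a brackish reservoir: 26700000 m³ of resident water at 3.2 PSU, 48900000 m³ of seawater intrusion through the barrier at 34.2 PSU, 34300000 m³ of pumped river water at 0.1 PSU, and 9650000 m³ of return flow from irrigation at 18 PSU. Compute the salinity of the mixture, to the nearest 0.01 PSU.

16.19 PSU

Conserving salt mass:
salt = 26,700,000×3.2 + 48,900,000×34.2 + 34,300,000×0.1 + 9,650,000×18 = 85,440,000 + 1,672,380,000 + 3,430,000 + 173,700,000 = 1,934,950,000
volume = 26,700,000 + 48,900,000 + 34,300,000 + 9,650,000 = 119,550,000 m³
S = 1,934,950,000 / 119,550,000 = 16.1853 PSU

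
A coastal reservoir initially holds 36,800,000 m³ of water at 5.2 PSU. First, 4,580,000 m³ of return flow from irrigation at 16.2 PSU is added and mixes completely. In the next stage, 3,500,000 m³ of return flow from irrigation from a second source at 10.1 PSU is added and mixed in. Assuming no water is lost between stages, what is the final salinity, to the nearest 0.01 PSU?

6.70 PSU

Salt balance:
Initial salt = 36,800,000×5.2 = 191,360,000
After stage 1: salt = 191,360,000 + 4,580,000×16.2 = 265,556,000; volume = 41,380,000 m³; S = 6.417 PSU
After stage 2: salt = 265,556,000 + 3,500,000×10.1 = 300,906,000; volume = 44,880,000 m³
S = 300,906,000 / 44,880,000 = 6.7047 PSU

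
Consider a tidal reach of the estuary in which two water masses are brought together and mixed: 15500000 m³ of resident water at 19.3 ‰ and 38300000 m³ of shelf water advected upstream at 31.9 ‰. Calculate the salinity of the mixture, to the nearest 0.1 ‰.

28.3 ‰

Salt balance:
salt = 15,500,000×19.3 + 38,300,000×31.9 = 299,150,000 + 1,221,770,000 = 1,520,920,000
volume = 15,500,000 + 38,300,000 = 53,800,000 m³
S = 1,520,920,000 / 53,800,000 = 28.27 ‰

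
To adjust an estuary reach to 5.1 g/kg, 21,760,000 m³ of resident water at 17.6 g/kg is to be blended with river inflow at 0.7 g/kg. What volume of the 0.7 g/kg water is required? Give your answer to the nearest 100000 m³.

61800000 m³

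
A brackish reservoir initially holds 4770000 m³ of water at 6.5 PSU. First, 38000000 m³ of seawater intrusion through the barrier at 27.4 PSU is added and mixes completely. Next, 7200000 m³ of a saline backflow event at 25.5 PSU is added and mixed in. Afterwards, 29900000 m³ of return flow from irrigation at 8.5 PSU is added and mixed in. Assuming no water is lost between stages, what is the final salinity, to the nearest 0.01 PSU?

18.91 PSU

Total salt / total volume:
Initial salt = 4,770,000×6.5 = 31,005,000
After stage 1: salt = 31,005,000 + 38,000,000×27.4 = 1,072,205,000; volume = 42,770,000 m³; S = 25.069 PSU
After stage 2: salt = 1,072,205,000 + 7,200,000×25.5 = 1,255,805,000; volume = 49,970,000 m³; S = 25.131 PSU
After stage 3: salt = 1,255,805,000 + 29,900,000×8.5 = 1,509,955,000; volume = 79,870,000 m³
S = 1,509,955,000 / 79,870,000 = 18.9052 PSU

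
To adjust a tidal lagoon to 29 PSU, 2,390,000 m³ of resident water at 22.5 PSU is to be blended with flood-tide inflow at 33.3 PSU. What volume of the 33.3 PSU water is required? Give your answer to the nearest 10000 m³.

3610000 m³

Salt balance: 2,390,000×22.5 + V×33.3 = (2,390,000+V)×29
53,775,000 + 33.3V = 69,310,000 + 29V
15,535,000 = 4.3V
V = 3,612,790.7 m³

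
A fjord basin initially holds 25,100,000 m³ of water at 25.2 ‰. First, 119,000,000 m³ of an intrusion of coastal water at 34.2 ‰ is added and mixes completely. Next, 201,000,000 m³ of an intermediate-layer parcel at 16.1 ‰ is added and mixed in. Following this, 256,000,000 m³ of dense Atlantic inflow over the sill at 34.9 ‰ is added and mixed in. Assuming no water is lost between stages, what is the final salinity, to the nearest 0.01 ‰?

28.07 ‰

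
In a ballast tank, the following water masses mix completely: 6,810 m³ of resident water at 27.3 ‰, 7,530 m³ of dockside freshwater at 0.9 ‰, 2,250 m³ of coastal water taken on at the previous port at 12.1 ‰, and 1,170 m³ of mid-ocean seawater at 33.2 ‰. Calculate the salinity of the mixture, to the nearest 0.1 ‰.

14.6 ‰

Conserving salt mass:
salt = 6,810×27.3 + 7,530×0.9 + 2,250×12.1 + 1,170×33.2 = 185,913 + 6,777 + 27,225 + 38,844 = 258,759
volume = 6,810 + 7,530 + 2,250 + 1,170 = 17,760 m³
S = 258,759 / 17,760 = 14.57 ‰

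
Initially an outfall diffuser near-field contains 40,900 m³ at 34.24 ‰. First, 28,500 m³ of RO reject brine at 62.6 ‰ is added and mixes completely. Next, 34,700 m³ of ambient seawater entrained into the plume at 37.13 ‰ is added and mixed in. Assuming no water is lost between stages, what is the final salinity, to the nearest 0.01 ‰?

By conservation of dissolved salt,
Initial salt = 40,900×34.24 = 1,400,416
After stage 1: salt = 1,400,416 + 28,500×62.6 = 3,184,516; volume = 69,400 m³; S = 45.886 ‰
After stage 2: salt = 3,184,516 + 34,700×37.13 = 4,472,927; volume = 104,100 m³
S = 4,472,927 / 104,100 = 42.9676 ‰

42.97 ‰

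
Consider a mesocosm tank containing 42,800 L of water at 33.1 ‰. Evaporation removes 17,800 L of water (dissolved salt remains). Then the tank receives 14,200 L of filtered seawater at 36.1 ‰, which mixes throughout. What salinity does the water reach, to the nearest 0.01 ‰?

49.22 ‰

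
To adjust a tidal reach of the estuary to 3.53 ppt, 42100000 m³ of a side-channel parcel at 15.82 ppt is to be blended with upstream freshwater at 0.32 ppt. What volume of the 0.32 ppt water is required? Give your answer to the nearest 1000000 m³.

Salt balance: 42,100,000×15.82 + V×0.32 = (42,100,000+V)×3.53
666,022,000 + 0.32V = 148,613,000 + 3.53V
517,409,000 = 3.21V
V = 161,186,604.36 m³

161000000 m³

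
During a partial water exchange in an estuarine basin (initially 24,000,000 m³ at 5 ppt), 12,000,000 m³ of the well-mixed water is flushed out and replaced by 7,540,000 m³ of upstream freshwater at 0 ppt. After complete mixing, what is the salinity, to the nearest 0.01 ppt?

3.07 ppt

Remaining after removal: 12,000,000 m³ at 5 ppt (salt = 60,000,000)
After addition: salt = 60,000,000 + 7,540,000×0 = 60,000,000; volume = 19,540,000 m³
S = 60,000,000 / 19,540,000 = 3.0706 ppt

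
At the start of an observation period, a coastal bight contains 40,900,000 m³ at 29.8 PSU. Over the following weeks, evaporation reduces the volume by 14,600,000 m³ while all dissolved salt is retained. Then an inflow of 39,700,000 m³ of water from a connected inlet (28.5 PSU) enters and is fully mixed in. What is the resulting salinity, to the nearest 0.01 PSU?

After evaporation: salt = 40,900,000×29.8 = 1,218,820,000; volume = 40,900,000 − 14,600,000 = 26,300,000 m³
After mixing: salt = 1,218,820,000 + 39,700,000×28.5 = 2,350,270,000; volume = 26,300,000 + 39,700,000 = 66,000,000 m³
S = 2,350,270,000 / 66,000,000 = 35.6102 PSU

35.61 PSU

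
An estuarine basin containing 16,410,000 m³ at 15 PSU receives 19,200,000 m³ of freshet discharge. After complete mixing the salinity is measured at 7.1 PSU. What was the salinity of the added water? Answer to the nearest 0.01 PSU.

Salt balance: 16,410,000×15 + 19,200,000×S = 35,610,000×7.1
246,150,000 + 19,200,000·S = 252,831,000
S = (252,831,000 − 246,150,000) / 19,200,000 = 0.348 PSU

0.35 PSU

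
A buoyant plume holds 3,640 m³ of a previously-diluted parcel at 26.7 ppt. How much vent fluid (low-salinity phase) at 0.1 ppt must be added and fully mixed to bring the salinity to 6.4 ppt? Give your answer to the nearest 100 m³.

Salt balance: 3,640×26.7 + V×0.1 = (3,640+V)×6.4
97,188 + 0.1V = 23,296 + 6.4V
73,892 = 6.3V
V = 11,728.89 m³

11700 m³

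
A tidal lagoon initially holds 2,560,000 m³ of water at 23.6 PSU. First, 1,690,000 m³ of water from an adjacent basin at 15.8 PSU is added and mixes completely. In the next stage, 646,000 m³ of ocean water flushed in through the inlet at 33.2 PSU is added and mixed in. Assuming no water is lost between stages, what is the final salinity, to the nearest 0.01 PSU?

22.17 PSU

Weighted by volume,
Initial salt = 2,560,000×23.6 = 60,416,000
After stage 1: salt = 60,416,000 + 1,690,000×15.8 = 87,118,000; volume = 4,250,000 m³; S = 20.498 PSU
After stage 2: salt = 87,118,000 + 646,000×33.2 = 108,565,200; volume = 4,896,000 m³
S = 108,565,200 / 4,896,000 = 22.1743 PSU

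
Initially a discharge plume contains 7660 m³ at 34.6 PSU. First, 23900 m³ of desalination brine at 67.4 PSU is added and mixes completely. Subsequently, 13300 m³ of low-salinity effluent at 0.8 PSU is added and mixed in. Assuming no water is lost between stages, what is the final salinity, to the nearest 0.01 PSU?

42.05 PSU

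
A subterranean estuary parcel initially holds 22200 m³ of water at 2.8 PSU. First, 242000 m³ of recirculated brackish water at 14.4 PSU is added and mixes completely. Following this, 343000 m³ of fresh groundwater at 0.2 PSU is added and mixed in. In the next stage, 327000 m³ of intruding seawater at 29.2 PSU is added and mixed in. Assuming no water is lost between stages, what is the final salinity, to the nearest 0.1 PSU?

Salt balance:
Initial salt = 22,200×2.8 = 62,160
After stage 1: salt = 62,160 + 242,000×14.4 = 3,546,960; volume = 264,200 m³; S = 13.425 PSU
After stage 2: salt = 3,546,960 + 343,000×0.2 = 3,615,560; volume = 607,200 m³; S = 5.954 PSU
After stage 3: salt = 3,615,560 + 327,000×29.2 = 13,163,960; volume = 934,200 m³
S = 13,163,960 / 934,200 = 14.0912 PSU

14.1 PSU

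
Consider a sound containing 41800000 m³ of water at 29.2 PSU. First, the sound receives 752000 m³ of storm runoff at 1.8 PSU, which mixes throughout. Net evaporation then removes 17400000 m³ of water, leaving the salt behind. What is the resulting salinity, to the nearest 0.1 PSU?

After mixing: salt = 41,800,000×29.2 + 752,000×1.8 = 1,221,913,600; volume = 42,552,000 m³
After evaporation: salt unchanged = 1,221,913,600; volume = 42,552,000 − 17,400,000 = 25,152,000 m³
S = 1,221,913,600 / 25,152,000 = 48.5812 PSU

48.6 PSU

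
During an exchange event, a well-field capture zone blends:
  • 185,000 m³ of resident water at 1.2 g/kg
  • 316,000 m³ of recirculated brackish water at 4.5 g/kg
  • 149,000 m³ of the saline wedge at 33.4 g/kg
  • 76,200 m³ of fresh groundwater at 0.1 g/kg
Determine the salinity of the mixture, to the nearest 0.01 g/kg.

9.13 g/kg

By conservation of dissolved salt,
salt = 185,000×1.2 + 316,000×4.5 + 149,000×33.4 + 76,200×0.1 = 222,000 + 1,422,000 + 4,976,600 + 7,620 = 6,628,220
volume = 185,000 + 316,000 + 149,000 + 76,200 = 726,200 m³
S = 6,628,220 / 726,200 = 9.1273 g/kg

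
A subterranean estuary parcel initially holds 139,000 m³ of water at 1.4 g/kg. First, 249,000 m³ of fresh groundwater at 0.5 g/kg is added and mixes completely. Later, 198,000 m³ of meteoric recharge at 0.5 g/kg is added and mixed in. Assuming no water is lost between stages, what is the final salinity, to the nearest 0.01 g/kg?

0.71 g/kg

Total salt / total volume:
Initial salt = 139,000×1.4 = 194,600
After stage 1: salt = 194,600 + 249,000×0.5 = 319,100; volume = 388,000 m³; S = 0.822 g/kg
After stage 2: salt = 319,100 + 198,000×0.5 = 418,100; volume = 586,000 m³
S = 418,100 / 586,000 = 0.7135 g/kg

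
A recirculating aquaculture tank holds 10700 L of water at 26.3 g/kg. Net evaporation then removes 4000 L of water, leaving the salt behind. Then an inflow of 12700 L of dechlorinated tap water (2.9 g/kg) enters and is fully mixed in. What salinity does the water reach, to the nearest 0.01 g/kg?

16.40 g/kg

After evaporation: salt = 10,700×26.3 = 281,410; volume = 10,700 − 4,000 = 6,700 L
After mixing: salt = 281,410 + 12,700×2.9 = 318,240; volume = 6,700 + 12,700 = 19,400 L
S = 318,240 / 19,400 = 16.4041 g/kg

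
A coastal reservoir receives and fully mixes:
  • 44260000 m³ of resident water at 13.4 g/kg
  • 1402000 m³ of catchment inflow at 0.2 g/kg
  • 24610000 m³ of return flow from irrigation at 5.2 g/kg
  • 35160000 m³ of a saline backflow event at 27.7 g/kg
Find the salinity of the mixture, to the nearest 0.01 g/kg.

Mass of salt is conserved:
salt = 44,260,000×13.4 + 1,402,000×0.2 + 24,610,000×5.2 + 35,160,000×27.7 = 593,084,000 + 280,400 + 127,972,000 + 973,932,000 = 1,695,268,400
volume = 44,260,000 + 1,402,000 + 24,610,000 + 35,160,000 = 105,432,000 m³
S = 1,695,268,400 / 105,432,000 = 16.0793 g/kg

16.08 g/kg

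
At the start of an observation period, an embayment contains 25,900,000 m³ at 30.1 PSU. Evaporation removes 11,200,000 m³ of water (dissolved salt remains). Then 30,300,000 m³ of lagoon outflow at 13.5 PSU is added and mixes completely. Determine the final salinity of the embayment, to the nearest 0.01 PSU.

26.41 PSU

After evaporation: salt = 25,900,000×30.1 = 779,590,000; volume = 25,900,000 − 11,200,000 = 14,700,000 m³
After mixing: salt = 779,590,000 + 30,300,000×13.5 = 1,188,640,000; volume = 14,700,000 + 30,300,000 = 45,000,000 m³
S = 1,188,640,000 / 45,000,000 = 26.4142 PSU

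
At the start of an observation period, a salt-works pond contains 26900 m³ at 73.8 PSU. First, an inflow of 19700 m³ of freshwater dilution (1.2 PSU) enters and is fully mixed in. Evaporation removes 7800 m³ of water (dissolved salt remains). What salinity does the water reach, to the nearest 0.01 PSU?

After mixing: salt = 26,900×73.8 + 19,700×1.2 = 2,008,860; volume = 46,600 m³
After evaporation: salt unchanged = 2,008,860; volume = 46,600 − 7,800 = 38,800 m³
S = 2,008,860 / 38,800 = 51.7747 PSU

51.77 PSU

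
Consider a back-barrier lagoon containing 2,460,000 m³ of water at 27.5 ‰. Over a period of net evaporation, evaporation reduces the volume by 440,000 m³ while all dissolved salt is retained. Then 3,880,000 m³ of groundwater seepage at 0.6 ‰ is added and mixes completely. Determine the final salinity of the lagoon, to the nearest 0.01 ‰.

After evaporation: salt = 2,460,000×27.5 = 67,650,000; volume = 2,460,000 − 440,000 = 2,020,000 m³
After mixing: salt = 67,650,000 + 3,880,000×0.6 = 69,978,000; volume = 2,020,000 + 3,880,000 = 5,900,000 m³
S = 69,978,000 / 5,900,000 = 11.8607 ‰

11.86 ‰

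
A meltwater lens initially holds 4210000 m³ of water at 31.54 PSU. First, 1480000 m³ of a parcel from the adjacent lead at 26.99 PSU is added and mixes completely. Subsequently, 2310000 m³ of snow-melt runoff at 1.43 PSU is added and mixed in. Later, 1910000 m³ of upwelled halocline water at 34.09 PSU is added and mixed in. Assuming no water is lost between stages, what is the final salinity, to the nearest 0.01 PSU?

24.33 PSU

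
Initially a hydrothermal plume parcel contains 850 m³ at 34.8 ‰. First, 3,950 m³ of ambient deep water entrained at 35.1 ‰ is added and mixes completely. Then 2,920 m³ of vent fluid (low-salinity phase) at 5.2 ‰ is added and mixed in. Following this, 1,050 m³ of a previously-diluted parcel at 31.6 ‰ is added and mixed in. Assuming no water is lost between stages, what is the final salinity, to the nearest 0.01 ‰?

24.70 ‰

Total salt / total volume:
Initial salt = 850×34.8 = 29,580
After stage 1: salt = 29,580 + 3,950×35.1 = 168,225; volume = 4,800 m³; S = 35.047 ‰
After stage 2: salt = 168,225 + 2,920×5.2 = 183,409; volume = 7,720 m³; S = 23.758 ‰
After stage 3: salt = 183,409 + 1,050×31.6 = 216,589; volume = 8,770 m³
S = 216,589 / 8,770 = 24.6966 ‰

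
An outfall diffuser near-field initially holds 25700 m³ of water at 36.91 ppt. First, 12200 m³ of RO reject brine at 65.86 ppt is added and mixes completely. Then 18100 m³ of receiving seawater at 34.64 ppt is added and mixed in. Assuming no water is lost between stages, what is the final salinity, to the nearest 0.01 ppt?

Salt balance:
Initial salt = 25,700×36.91 = 948,587
After stage 1: salt = 948,587 + 12,200×65.86 = 1,752,079; volume = 37,900 m³; S = 46.229 ppt
After stage 2: salt = 1,752,079 + 18,100×34.64 = 2,379,063; volume = 56,000 m³
S = 2,379,063 / 56,000 = 42.4833 ppt

42.48 ppt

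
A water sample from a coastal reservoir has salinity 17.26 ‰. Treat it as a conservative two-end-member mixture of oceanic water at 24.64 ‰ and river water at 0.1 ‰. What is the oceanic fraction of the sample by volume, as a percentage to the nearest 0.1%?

Let g be the oceanic fraction. Salt balance per unit volume:
g×24.64 + (1−g)×0.1 = 17.26
g = (17.26 − 0.1) / (24.64 − 0.1) = 17.16/24.54 = 0.6993

69.9%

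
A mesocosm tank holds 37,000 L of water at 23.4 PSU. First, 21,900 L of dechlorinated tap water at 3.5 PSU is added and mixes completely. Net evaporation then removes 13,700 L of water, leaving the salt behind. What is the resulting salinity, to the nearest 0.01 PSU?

20.85 PSU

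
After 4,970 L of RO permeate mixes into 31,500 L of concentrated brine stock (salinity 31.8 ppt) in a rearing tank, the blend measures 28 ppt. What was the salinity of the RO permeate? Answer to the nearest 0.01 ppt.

3.92 ppt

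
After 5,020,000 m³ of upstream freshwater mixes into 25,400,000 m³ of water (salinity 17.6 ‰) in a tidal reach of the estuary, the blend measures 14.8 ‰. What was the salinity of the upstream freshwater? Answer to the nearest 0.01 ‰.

0.63 ‰

Salt balance: 25,400,000×17.6 + 5,020,000×S = 30,420,000×14.8
447,040,000 + 5,020,000·S = 450,216,000
S = (450,216,000 − 447,040,000) / 5,020,000 = 0.6327 ‰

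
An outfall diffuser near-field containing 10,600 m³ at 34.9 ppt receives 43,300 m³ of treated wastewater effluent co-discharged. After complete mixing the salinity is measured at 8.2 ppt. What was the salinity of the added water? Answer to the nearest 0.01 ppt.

Salt balance: 10,600×34.9 + 43,300×S = 53,900×8.2
369,940 + 43,300·S = 441,980
S = (441,980 − 369,940) / 43,300 = 1.6637 ppt

1.66 ppt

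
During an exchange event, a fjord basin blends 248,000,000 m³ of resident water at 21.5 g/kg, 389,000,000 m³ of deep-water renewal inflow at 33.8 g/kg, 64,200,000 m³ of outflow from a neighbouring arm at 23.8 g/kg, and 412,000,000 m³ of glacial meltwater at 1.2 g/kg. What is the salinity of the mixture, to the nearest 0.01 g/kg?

18.42 g/kg

By conservation of dissolved salt,
salt = 248,000,000×21.5 + 389,000,000×33.8 + 64,200,000×23.8 + 412,000,000×1.2 = 5,332,000,000 + 13,148,200,000 + 1,527,960,000 + 494,400,000 = 20,502,560,000
volume = 248,000,000 + 389,000,000 + 64,200,000 + 412,000,000 = 1,113,200,000 m³
S = 20,502,560,000 / 1,113,200,000 = 18.4177 g/kg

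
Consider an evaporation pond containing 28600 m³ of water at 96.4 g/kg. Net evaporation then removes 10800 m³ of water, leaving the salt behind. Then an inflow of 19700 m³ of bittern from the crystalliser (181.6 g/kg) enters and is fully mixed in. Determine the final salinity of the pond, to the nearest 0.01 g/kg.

After evaporation: salt = 28,600×96.4 = 2,757,040; volume = 28,600 − 10,800 = 17,800 m³
After mixing: salt = 2,757,040 + 19,700×181.6 = 6,334,560; volume = 17,800 + 19,700 = 37,500 m³
S = 6,334,560 / 37,500 = 168.9216 g/kg

168.92 g/kg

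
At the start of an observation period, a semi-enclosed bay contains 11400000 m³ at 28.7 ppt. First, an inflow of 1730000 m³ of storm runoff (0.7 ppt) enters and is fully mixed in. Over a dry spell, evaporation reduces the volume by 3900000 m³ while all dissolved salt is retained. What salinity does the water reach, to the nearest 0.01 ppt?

After mixing: salt = 11,400,000×28.7 + 1,730,000×0.7 = 328,391,000; volume = 13,130,000 m³
After evaporation: salt unchanged = 328,391,000; volume = 13,130,000 − 3,900,000 = 9,230,000 m³
S = 328,391,000 / 9,230,000 = 35.5787 ppt

35.58 ppt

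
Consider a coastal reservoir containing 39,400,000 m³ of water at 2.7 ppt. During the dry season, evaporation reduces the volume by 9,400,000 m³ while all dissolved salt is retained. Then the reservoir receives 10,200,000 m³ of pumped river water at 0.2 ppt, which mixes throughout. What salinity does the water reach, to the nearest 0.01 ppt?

After evaporation: salt = 39,400,000×2.7 = 106,380,000; volume = 39,400,000 − 9,400,000 = 30,000,000 m³
After mixing: salt = 106,380,000 + 10,200,000×0.2 = 108,420,000; volume = 30,000,000 + 10,200,000 = 40,200,000 m³
S = 108,420,000 / 40,200,000 = 2.697 ppt

2.70 ppt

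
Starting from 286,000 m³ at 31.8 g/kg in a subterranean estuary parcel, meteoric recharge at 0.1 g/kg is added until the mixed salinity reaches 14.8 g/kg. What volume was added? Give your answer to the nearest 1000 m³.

Salt balance: 286,000×31.8 + V×0.1 = (286,000+V)×14.8
9,094,800 + 0.1V = 4,232,800 + 14.8V
4,862,000 = 14.7V
V = 330,748.3 m³

331000 m³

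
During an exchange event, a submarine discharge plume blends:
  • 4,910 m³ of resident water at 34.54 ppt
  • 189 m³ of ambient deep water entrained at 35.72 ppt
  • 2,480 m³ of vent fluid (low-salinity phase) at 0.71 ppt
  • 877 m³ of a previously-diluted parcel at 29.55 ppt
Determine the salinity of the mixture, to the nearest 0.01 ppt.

Conserving salt mass:
salt = 4,910×34.54 + 189×35.72 + 2,480×0.71 + 877×29.55 = 169,591.4 + 6,751.08 + 1,760.8 + 25,915.35 = 204,018.63
volume = 4,910 + 189 + 2,480 + 877 = 8,456 m³
S = 204,018.63 / 8,456 = 24.1271 ppt

24.13 ppt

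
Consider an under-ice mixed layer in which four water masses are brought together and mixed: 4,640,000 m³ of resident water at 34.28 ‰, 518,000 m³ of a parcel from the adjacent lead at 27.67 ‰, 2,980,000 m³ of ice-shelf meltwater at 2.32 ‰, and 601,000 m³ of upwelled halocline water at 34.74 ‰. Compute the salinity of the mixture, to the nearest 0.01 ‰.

23.02 ‰

Total salt / total volume:
salt = 4,640,000×34.28 + 518,000×27.67 + 2,980,000×2.32 + 601,000×34.74 = 159,059,200 + 14,333,060 + 6,913,600 + 20,878,740 = 201,184,600
volume = 4,640,000 + 518,000 + 2,980,000 + 601,000 = 8,739,000 m³
S = 201,184,600 / 8,739,000 = 23.0215 ‰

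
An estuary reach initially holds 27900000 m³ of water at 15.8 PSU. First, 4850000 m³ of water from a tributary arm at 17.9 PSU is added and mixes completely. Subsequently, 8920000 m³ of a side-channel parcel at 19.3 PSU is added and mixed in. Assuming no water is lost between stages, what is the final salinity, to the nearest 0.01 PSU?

By conservation of dissolved salt,
Initial salt = 27,900,000×15.8 = 440,820,000
After stage 1: salt = 440,820,000 + 4,850,000×17.9 = 527,635,000; volume = 32,750,000 m³; S = 16.111 PSU
After stage 2: salt = 527,635,000 + 8,920,000×19.3 = 699,791,000; volume = 41,670,000 m³
S = 699,791,000 / 41,670,000 = 16.7936 PSU

16.79 PSU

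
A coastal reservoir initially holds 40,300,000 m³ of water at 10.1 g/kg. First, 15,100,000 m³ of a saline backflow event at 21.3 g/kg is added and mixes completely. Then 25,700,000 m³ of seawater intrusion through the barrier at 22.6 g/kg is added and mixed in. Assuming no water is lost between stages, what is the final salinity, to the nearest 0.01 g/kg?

16.15 g/kg

Salt balance:
Initial salt = 40,300,000×10.1 = 407,030,000
After stage 1: salt = 407,030,000 + 15,100,000×21.3 = 728,660,000; volume = 55,400,000 m³; S = 13.153 g/kg
After stage 2: salt = 728,660,000 + 25,700,000×22.6 = 1,309,480,000; volume = 81,100,000 m³
S = 1,309,480,000 / 81,100,000 = 16.1465 g/kg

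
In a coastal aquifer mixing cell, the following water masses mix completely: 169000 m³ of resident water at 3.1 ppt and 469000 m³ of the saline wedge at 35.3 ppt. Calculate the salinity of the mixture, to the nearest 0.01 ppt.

26.77 ppt

Weighted by volume,
salt = 169,000×3.1 + 469,000×35.3 = 523,900 + 16,555,700 = 17,079,600
volume = 169,000 + 469,000 = 638,000 m³
S = 17,079,600 / 638,000 = 26.7705 ppt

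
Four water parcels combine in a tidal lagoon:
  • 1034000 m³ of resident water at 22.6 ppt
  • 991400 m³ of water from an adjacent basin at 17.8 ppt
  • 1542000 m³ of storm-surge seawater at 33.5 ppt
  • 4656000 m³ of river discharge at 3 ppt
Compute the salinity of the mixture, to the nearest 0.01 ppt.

12.97 ppt

Weighted by volume,
salt = 1,034,000×22.6 + 991,400×17.8 + 1,542,000×33.5 + 4,656,000×3 = 23,368,400 + 17,646,920 + 51,657,000 + 13,968,000 = 106,640,320
volume = 1,034,000 + 991,400 + 1,542,000 + 4,656,000 = 8,223,400 m³
S = 106,640,320 / 8,223,400 = 12.9679 ppt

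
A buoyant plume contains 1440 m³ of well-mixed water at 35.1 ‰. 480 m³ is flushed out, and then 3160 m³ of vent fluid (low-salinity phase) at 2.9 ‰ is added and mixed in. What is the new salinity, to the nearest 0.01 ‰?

Remaining after removal: 960 m³ at 35.1 ‰ (salt = 33,696)
After addition: salt = 33,696 + 3,160×2.9 = 42,860; volume = 4,120 m³
S = 42,860 / 4,120 = 10.4029 ‰

10.40 ‰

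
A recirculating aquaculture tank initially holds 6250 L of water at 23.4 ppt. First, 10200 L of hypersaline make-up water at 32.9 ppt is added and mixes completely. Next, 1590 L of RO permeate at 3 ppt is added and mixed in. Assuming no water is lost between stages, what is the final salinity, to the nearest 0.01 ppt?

26.97 ppt

Total salt / total volume:
Initial salt = 6,250×23.4 = 146,250
After stage 1: salt = 146,250 + 10,200×32.9 = 481,830; volume = 16,450 L; S = 29.291 ppt
After stage 2: salt = 481,830 + 1,590×3 = 486,600; volume = 18,040 L
S = 486,600 / 18,040 = 26.9734 ppt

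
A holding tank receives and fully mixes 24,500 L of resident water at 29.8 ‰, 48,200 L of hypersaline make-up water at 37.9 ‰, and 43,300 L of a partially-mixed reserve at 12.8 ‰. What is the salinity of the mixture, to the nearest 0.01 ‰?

26.82 ‰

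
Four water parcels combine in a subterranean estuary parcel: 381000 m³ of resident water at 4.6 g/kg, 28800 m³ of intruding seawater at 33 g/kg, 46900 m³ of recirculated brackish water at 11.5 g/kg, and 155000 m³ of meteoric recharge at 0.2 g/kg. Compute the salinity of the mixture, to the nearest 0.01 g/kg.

Total salt / total volume:
salt = 381,000×4.6 + 28,800×33 + 46,900×11.5 + 155,000×0.2 = 1,752,600 + 950,400 + 539,350 + 31,000 = 3,273,350
volume = 381,000 + 28,800 + 46,900 + 155,000 = 611,700 m³
S = 3,273,350 / 611,700 = 5.3512 g/kg

5.35 g/kg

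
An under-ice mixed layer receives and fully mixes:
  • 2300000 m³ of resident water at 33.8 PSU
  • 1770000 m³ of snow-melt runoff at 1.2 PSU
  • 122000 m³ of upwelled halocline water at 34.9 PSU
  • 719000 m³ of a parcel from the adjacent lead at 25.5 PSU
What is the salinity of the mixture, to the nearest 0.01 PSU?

Total salt / total volume:
salt = 2,300,000×33.8 + 1,770,000×1.2 + 122,000×34.9 + 719,000×25.5 = 77,740,000 + 2,124,000 + 4,257,800 + 18,334,500 = 102,456,300
volume = 2,300,000 + 1,770,000 + 122,000 + 719,000 = 4,911,000 m³
S = 102,456,300 / 4,911,000 = 20.8626 PSU

20.86 PSU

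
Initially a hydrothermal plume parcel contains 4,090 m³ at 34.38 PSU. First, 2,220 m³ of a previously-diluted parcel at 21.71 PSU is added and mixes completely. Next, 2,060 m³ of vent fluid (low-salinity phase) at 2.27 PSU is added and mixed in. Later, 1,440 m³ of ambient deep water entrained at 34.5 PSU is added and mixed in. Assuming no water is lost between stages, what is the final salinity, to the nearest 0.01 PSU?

24.79 PSU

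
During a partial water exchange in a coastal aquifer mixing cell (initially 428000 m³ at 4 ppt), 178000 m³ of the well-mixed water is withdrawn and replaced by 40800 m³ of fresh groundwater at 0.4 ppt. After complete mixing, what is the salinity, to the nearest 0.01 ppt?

3.49 ppt

Remaining after removal: 250,000 m³ at 4 ppt (salt = 1,000,000)
After addition: salt = 1,000,000 + 40,800×0.4 = 1,016,320; volume = 290,800 m³
S = 1,016,320 / 290,800 = 3.4949 ppt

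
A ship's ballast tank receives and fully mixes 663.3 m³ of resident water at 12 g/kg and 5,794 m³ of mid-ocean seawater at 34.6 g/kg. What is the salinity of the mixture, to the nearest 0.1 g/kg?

32.3 g/kg

Total salt / total volume:
salt = 663.3×12 + 5,794×34.6 = 7,959.6 + 200,472.4 = 208,432
volume = 663.3 + 5,794 = 6,457.3 m³
S = 208,432 / 6,457.3 = 32.279 g/kg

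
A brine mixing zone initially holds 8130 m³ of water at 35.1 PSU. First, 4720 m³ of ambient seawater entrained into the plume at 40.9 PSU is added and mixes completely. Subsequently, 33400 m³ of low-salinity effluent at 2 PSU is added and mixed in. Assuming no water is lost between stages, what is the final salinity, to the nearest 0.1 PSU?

By conservation of dissolved salt,
Initial salt = 8,130×35.1 = 285,363
After stage 1: salt = 285,363 + 4,720×40.9 = 478,411; volume = 12,850 m³; S = 37.23 PSU
After stage 2: salt = 478,411 + 33,400×2 = 545,211; volume = 46,250 m³
S = 545,211 / 46,250 = 11.7883 PSU

11.8 PSU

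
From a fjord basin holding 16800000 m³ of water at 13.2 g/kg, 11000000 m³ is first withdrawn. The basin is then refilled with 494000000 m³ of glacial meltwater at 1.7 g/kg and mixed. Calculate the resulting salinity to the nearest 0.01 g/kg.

1.83 g/kg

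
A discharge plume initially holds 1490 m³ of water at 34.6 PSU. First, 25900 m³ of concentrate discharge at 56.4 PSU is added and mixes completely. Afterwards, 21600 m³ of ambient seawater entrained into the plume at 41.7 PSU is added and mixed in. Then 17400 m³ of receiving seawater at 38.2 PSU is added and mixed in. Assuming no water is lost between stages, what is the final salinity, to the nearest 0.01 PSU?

46.36 PSU

Salt balance:
Initial salt = 1,490×34.6 = 51,554
After stage 1: salt = 51,554 + 25,900×56.4 = 1,512,314; volume = 27,390 m³; S = 55.214 PSU
After stage 2: salt = 1,512,314 + 21,600×41.7 = 2,413,034; volume = 48,990 m³; S = 49.256 PSU
After stage 3: salt = 2,413,034 + 17,400×38.2 = 3,077,714; volume = 66,390 m³
S = 3,077,714 / 66,390 = 46.3581 PSU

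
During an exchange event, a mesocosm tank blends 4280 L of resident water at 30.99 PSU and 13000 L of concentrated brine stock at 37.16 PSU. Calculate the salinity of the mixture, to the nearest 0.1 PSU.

By conservation of dissolved salt,
salt = 4,280×30.99 + 13,000×37.16 = 132,637.2 + 483,080 = 615,717.2
volume = 4,280 + 13,000 = 17,280 L
S = 615,717.2 / 17,280 = 35.632 PSU

35.6 PSU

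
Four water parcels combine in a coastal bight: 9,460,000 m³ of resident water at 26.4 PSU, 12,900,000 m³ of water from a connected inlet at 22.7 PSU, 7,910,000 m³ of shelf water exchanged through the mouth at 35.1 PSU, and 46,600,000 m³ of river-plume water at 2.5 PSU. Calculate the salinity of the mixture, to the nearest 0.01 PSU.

12.19 PSU

By conservation of dissolved salt,
salt = 9,460,000×26.4 + 12,900,000×22.7 + 7,910,000×35.1 + 46,600,000×2.5 = 249,744,000 + 292,830,000 + 277,641,000 + 116,500,000 = 936,715,000
volume = 9,460,000 + 12,900,000 + 7,910,000 + 46,600,000 = 76,870,000 m³
S = 936,715,000 / 76,870,000 = 12.1857 PSU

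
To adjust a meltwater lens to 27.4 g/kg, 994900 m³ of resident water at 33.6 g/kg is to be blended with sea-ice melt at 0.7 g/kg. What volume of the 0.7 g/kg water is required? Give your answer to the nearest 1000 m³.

231000 m³

Salt balance: 994,900×33.6 + V×0.7 = (994,900+V)×27.4
33,428,640 + 0.7V = 27,260,260 + 27.4V
6,168,380 = 26.7V
V = 231,025.47 m³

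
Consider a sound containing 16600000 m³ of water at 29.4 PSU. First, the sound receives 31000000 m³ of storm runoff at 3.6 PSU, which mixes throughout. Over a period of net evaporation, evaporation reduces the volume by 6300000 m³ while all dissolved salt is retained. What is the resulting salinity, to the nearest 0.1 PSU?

After mixing: salt = 16,600,000×29.4 + 31,000,000×3.6 = 599,640,000; volume = 47,600,000 m³
After evaporation: salt unchanged = 599,640,000; volume = 47,600,000 − 6,300,000 = 41,300,000 m³
S = 599,640,000 / 41,300,000 = 14.5191 PSU

14.5 PSU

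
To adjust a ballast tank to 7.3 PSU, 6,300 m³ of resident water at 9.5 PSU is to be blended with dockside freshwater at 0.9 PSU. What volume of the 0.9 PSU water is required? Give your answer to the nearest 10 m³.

Salt balance: 6,300×9.5 + V×0.9 = (6,300+V)×7.3
59,850 + 0.9V = 45,990 + 7.3V
13,860 = 6.4V
V = 2,165.63 m³

2170 m³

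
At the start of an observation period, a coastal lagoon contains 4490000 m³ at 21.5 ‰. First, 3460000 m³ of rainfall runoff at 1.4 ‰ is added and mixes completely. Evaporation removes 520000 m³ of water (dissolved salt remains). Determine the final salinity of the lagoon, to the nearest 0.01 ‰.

13.64 ‰

After mixing: salt = 4,490,000×21.5 + 3,460,000×1.4 = 101,379,000; volume = 7,950,000 m³
After evaporation: salt unchanged = 101,379,000; volume = 7,950,000 − 520,000 = 7,430,000 m³
S = 101,379,000 / 7,430,000 = 13.6445 ‰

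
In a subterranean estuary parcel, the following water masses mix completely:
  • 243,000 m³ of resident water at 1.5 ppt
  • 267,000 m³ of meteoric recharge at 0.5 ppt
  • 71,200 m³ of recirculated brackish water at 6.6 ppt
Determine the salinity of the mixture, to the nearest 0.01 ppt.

1.67 ppt

Weighted by volume,
salt = 243,000×1.5 + 267,000×0.5 + 71,200×6.6 = 364,500 + 133,500 + 469,920 = 967,920
volume = 243,000 + 267,000 + 71,200 = 581,200 m³
S = 967,920 / 581,200 = 1.6654 ppt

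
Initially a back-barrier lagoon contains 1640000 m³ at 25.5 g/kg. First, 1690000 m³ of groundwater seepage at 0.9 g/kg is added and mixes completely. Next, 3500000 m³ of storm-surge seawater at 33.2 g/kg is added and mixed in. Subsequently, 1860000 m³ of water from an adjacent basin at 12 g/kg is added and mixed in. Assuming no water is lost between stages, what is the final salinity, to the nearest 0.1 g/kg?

20.9 g/kg

Conserving salt mass:
Initial salt = 1,640,000×25.5 = 41,820,000
After stage 1: salt = 41,820,000 + 1,690,000×0.9 = 43,341,000; volume = 3,330,000 m³; S = 13.015 g/kg
After stage 2: salt = 43,341,000 + 3,500,000×33.2 = 159,541,000; volume = 6,830,000 m³; S = 23.359 g/kg
After stage 3: salt = 159,541,000 + 1,860,000×12 = 181,861,000; volume = 8,690,000 m³
S = 181,861,000 / 8,690,000 = 20.9276 g/kg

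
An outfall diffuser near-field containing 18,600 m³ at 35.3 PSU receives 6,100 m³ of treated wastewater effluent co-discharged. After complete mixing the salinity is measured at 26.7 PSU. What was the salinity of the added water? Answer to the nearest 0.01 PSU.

0.48 PSU

Salt balance: 18,600×35.3 + 6,100×S = 24,700×26.7
656,580 + 6,100·S = 659,490
S = (659,490 − 656,580) / 6,100 = 0.477 PSU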